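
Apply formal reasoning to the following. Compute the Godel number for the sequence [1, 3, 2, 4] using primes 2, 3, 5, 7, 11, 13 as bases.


Encode each element as an exponent of the corresponding prime:
  2^1 = 2
  3^3 = 27
  5^2 = 25
  7^4 = 2401
Product = 2 * 27 * 25 * 2401 = 3241350

3241350


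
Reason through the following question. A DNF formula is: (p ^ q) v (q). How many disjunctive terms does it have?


A DNF formula is a disjunction of terms (conjunctions).
Terms are separated by v.
Counting the disjuncts: 2 terms.

2


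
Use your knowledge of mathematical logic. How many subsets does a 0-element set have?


The power set of a set with n elements has 2^n elements.
|P(S)| = 2^0 = 1

1


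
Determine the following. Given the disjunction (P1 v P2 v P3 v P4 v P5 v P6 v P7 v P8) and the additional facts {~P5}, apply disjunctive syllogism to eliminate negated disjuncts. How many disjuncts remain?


Original disjuncts (8): P1, P2, P3, P4, P5, P6, P7, P8
Negated (eliminate): ~P5
Remaining disjuncts: P1, P2, P3, P4, P6, P7, P8
Count = 8 - 1 = 7

7


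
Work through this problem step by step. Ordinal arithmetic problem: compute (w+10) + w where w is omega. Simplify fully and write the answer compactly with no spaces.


Compute (w+10) + w.
Ordinal + is associative but NOT commutative; for finite n>0, n + w = w but w + n stays w+n.
(w+10) + w = w + (10+w) = w + w = w*2 (the finite tail 10 is absorbed by the right w).
Result = w*2

w*2


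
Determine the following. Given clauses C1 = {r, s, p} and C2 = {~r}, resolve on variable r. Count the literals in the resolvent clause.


Remove r from C1 and ~r from C2.
C1 remainder: {s, p}
C2 remainder: {}
Union (resolvent): {p, s}
Resolvent has 2 literal(s).

2


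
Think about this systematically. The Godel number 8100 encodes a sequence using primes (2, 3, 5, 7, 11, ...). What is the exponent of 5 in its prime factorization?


Factorize 8100 by dividing by 5 repeatedly.
Division steps: 5 divides 8100 exactly 2 time(s).
Exponent of 5 = 2

2


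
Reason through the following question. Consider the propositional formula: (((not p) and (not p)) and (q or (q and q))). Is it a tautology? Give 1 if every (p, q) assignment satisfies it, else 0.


Check all 4 assignments:
p=0, q=0: 0
p=0, q=1: 1
p=1, q=0: 0
p=1, q=1: 0
Satisfying count = 1/4.
Tautology iff count = 4: no.

0


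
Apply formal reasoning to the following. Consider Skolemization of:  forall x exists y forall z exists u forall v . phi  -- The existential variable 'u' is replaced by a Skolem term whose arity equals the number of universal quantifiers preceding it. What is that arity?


Quantifier prefix: forall x exists y forall z exists u forall v
'u' is existentially quantified at position 4.
Universal variables preceding it: x, z
Skolem function arity = 2

2


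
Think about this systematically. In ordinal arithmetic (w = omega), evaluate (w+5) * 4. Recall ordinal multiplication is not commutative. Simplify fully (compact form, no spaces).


Compute (w+5) * 4.
Ordinal * is associative and left-distributive over +, but NOT commutative; for finite n>1, n*w = w but w*n stays w*n.
(w+5) * 4 = (w+5) repeated 4 times. Each intermediate +5 is absorbed by the following w; only the last survives: w*4+5.
Result = w*4+5

w*4+5


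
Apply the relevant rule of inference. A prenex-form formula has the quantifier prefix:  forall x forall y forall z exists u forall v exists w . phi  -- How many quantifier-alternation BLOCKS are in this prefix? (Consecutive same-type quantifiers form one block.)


Quantifier-type sequence: A A A E A E  (A=forall, E=exists)
Group into maximal same-type runs:
  Ax3 | Ex1 | Ax1 | Ex1
Number of blocks = 4

4


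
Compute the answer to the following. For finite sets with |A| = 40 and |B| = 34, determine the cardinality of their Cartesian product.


The Cartesian product A x B contains all ordered pairs (a, b).
|A x B| = |A| * |B| = 40 * 34 = 1360

1360


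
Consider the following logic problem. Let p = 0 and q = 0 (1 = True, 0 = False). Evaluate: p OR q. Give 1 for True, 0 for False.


p = 0, q = 0
Operation: p OR q
Evaluate: 0 OR 0 = 0

0


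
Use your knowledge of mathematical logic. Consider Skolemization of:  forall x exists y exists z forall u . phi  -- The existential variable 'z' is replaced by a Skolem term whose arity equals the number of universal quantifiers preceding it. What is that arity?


Quantifier prefix: forall x exists y exists z forall u
'z' is existentially quantified at position 3.
Universal variables preceding it: x
Skolem function arity = 1

1


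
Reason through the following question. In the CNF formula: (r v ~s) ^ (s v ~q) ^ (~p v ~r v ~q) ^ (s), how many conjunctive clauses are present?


A CNF formula is a conjunction of clauses.
Clauses are separated by ^.
Counting the conjuncts: 4 clauses.

4


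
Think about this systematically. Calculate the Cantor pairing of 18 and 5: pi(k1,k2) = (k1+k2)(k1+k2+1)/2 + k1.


k1 + k2 = 23
(k1+k2)(k1+k2+1)/2 = 23 * 24 / 2 = 276
pi = 276 + 18 = 294

294


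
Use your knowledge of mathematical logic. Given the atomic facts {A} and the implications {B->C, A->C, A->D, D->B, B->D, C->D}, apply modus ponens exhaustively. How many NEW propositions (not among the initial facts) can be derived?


Initial facts: {A}
Apply modus ponens to closure:
  A and A->C  =>  C
  A and A->D  =>  D
  D and D->B  =>  B
Final known: {A, B, C, D}
New propositions: {B, C, D}
Count = 3

3


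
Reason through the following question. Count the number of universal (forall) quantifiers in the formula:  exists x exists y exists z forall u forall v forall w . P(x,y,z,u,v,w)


Quantifier prefix: exists x exists y exists z forall u forall v forall w
Mark each quantifier type:
  E E E U U U
Universal count = 3, Existential count = 3
Asked for universal (forall) quantifiers: 3

3


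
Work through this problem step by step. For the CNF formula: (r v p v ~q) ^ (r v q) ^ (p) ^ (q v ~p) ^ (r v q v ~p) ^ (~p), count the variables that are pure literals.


Check each variable for pure literal status:
p: mixed (not pure)
q: mixed (not pure)
r: pure positive
Pure literal count = 1

1


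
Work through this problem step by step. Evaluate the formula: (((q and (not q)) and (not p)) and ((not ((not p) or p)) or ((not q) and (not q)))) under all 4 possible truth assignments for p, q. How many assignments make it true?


Check all 4 assignments:
p=0, q=0: 0
p=0, q=1: 0
p=1, q=0: 0
p=1, q=1: 0
Count of True = 0

0


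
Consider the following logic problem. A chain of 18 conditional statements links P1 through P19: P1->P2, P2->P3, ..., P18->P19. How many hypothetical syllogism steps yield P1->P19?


With 18 implications in a chain connecting 19 propositions:
P1->P2, P2->P3, ..., P18->P19
Steps needed = (number of implications) - 1 = 18 - 1 = 17

17


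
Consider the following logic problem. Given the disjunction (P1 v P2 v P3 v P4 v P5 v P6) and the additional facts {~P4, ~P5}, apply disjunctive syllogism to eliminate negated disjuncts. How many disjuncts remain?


Original disjuncts (6): P1, P2, P3, P4, P5, P6
Negated (eliminate): ~P4, ~P5
Remaining disjuncts: P1, P2, P3, P6
Count = 6 - 2 = 4

4


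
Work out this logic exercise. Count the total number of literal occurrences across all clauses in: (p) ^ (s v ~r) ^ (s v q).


Counting literals in each clause:
Clause 1: 1 literal(s)
Clause 2: 2 literal(s)
Clause 3: 2 literal(s)
Total = 5

5


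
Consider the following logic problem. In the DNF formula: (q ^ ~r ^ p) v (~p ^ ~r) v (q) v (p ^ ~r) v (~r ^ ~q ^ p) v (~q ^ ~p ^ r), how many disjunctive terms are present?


A DNF formula is a disjunction of terms (conjunctions).
Terms are separated by v.
Counting the disjuncts: 6 terms.

6


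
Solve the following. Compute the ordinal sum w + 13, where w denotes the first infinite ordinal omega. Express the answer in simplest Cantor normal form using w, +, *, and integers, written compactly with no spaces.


Compute w + 13.
Ordinal + is associative but NOT commutative; for finite n>0, n + w = w but w + n stays w+n.
w + 13 is already in normal form (a successor ordinal beyond w).
Result = w+13

w+13


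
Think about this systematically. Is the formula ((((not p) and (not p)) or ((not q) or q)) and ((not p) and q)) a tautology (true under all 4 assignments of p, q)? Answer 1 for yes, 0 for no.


Check all 4 assignments:
p=0, q=0: 0
p=0, q=1: 1
p=1, q=0: 0
p=1, q=1: 0
Satisfying count = 1/4.
Tautology iff count = 4: no.

0


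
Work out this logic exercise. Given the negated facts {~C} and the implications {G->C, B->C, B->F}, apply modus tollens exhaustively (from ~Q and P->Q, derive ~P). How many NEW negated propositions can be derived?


Initial negated facts: {~C}
Apply modus tollens to closure:
  ~C and G->C  =>  ~G
  ~C and B->C  =>  ~B
Final negated: {~B, ~C, ~G}
New negations: {~B, ~G}
Count = 2

2


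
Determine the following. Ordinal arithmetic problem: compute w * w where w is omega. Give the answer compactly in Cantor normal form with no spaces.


Compute w * w.
Ordinal * is associative and left-distributive over +, but NOT commutative; for finite n>1, n*w = w but w*n stays w*n.
w * w = w^2 by definition.
Result = w^2

w^2


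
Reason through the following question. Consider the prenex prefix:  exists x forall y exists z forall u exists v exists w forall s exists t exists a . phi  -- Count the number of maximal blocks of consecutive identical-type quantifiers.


Quantifier-type sequence: E A E A E E A E E  (A=forall, E=exists)
Group into maximal same-type runs:
  Ex1 | Ax1 | Ex1 | Ax1 | Ex2 | Ax1 | Ex2
Number of blocks = 7

7


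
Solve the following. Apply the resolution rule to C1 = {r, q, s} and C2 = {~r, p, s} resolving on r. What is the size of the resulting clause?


Remove r from C1 and ~r from C2.
C1 remainder: {q, s}
C2 remainder: {p, s}
Union (resolvent): {p, q, s}
Resolvent has 3 literal(s).

3


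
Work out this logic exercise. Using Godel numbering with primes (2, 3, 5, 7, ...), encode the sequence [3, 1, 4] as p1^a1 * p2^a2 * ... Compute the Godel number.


Encode each element as an exponent of the corresponding prime:
  2^3 = 8
  3^1 = 3
  5^4 = 625
Product = 8 * 3 * 625 = 15000

15000


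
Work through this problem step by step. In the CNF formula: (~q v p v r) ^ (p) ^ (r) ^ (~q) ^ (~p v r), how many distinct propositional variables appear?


Identify each variable that appears in the formula.
Variables found: p, q, r
Count = 3

3


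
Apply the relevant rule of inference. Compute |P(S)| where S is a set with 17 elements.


The power set of a set with n elements has 2^n elements.
|P(S)| = 2^17 = 131072

131072


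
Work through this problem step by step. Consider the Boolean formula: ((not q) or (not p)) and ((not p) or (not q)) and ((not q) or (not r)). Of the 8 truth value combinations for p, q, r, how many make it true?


Evaluate all 8 assignments for p, q, r:
p=0, q=0, r=0: 1
p=0, q=0, r=1: 1
p=0, q=1, r=0: 1
p=0, q=1, r=1: 0
p=1, q=0, r=0: 1
p=1, q=0, r=1: 1
p=1, q=1, r=0: 0
p=1, q=1, r=1: 0
Satisfying count = 5

5


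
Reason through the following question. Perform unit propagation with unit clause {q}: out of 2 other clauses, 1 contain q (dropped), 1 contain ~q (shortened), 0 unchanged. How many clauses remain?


Satisfied (removed): 1
Shortened (remain): 1
Unchanged (remain): 0
Remaining = 1 + 0 = 1

1


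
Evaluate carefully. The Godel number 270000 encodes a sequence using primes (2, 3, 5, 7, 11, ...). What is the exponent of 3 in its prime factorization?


Factorize 270000 by dividing by 3 repeatedly.
Division steps: 3 divides 270000 exactly 3 time(s).
Exponent of 3 = 3

3


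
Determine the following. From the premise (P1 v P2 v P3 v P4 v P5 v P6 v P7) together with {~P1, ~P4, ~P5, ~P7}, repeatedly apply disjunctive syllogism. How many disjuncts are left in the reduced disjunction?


Original disjuncts (7): P1, P2, P3, P4, P5, P6, P7
Negated (eliminate): ~P1, ~P4, ~P5, ~P7
Remaining disjuncts: P2, P3, P6
Count = 7 - 4 = 3

3


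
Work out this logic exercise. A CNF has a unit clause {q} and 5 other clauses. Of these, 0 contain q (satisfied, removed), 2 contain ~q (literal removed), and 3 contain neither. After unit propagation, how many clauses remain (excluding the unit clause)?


Satisfied (removed): 0
Shortened (remain): 2
Unchanged (remain): 3
Remaining = 2 + 3 = 5

5


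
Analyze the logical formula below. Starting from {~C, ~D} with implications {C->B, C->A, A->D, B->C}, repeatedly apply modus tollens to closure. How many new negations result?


Initial negated facts: {~C, ~D}
Apply modus tollens to closure:
  ~D and A->D  =>  ~A
  ~C and B->C  =>  ~B
Final negated: {~A, ~B, ~C, ~D}
New negations: {~A, ~B}
Count = 2

2


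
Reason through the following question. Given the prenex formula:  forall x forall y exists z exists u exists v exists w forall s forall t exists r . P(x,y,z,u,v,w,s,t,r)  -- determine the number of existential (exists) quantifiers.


Quantifier prefix: forall x forall y exists z exists u exists v exists w forall s forall t exists r
Mark each quantifier type:
  U U E E E E U U E
Universal count = 4, Existential count = 5
Asked for existential (exists) quantifiers: 5

5


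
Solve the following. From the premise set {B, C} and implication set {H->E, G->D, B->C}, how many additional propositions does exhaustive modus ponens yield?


Initial facts: {B, C}
Apply modus ponens to closure:
  (no implication fires)
Final known: {B, C}
New propositions: {(none)}
Count = 0

0


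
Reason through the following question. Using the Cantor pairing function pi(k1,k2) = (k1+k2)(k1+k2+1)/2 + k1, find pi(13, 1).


k1 + k2 = 14
(k1+k2)(k1+k2+1)/2 = 14 * 15 / 2 = 105
pi = 105 + 13 = 118

118


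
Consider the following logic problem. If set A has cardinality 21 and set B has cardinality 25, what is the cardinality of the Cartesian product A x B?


The Cartesian product A x B contains all ordered pairs (a, b).
|A x B| = |A| * |B| = 21 * 25 = 525

525


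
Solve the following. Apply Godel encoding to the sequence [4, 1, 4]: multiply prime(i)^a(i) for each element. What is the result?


Encode each element as an exponent of the corresponding prime:
  2^4 = 16
  3^1 = 3
  5^4 = 625
Product = 16 * 3 * 625 = 30000

30000


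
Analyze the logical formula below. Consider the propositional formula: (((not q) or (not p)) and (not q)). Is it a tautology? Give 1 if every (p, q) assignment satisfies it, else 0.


Check all 4 assignments:
p=0, q=0: 1
p=0, q=1: 0
p=1, q=0: 1
p=1, q=1: 0
Satisfying count = 2/4.
Tautology iff count = 4: no.

0


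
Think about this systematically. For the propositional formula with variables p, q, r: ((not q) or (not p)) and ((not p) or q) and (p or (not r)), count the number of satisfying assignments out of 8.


Evaluate all 8 assignments for p, q, r:
p=0, q=0, r=0: 1
p=0, q=0, r=1: 0
p=0, q=1, r=0: 1
p=0, q=1, r=1: 0
p=1, q=0, r=0: 0
p=1, q=0, r=1: 0
p=1, q=1, r=0: 0
p=1, q=1, r=1: 0
Satisfying count = 2

2


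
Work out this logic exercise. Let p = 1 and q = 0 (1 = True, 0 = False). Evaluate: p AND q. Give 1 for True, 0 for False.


p = 1, q = 0
Operation: p AND q
Evaluate: 1 AND 0 = 0

0


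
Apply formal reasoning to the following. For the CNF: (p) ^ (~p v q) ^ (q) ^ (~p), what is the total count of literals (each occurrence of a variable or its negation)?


Counting literals in each clause:
Clause 1: 1 literal(s)
Clause 2: 2 literal(s)
Clause 3: 1 literal(s)
Clause 4: 1 literal(s)
Total = 5

5


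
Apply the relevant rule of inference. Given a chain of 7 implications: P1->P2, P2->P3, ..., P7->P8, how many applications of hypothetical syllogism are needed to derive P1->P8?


With 7 implications in a chain connecting 8 propositions:
P1->P2, P2->P3, ..., P7->P8
Steps needed = (number of implications) - 1 = 7 - 1 = 6

6


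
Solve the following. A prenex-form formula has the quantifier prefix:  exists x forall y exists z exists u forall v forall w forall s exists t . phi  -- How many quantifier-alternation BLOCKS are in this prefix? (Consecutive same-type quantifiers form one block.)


Quantifier-type sequence: E A E E A A A E  (A=forall, E=exists)
Group into maximal same-type runs:
  Ex1 | Ax1 | Ex2 | Ax3 | Ex1
Number of blocks = 5

5


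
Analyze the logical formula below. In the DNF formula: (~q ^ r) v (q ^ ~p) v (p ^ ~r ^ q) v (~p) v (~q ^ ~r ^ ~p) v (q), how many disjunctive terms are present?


A DNF formula is a disjunction of terms (conjunctions).
Terms are separated by v.
Counting the disjuncts: 6 terms.

6


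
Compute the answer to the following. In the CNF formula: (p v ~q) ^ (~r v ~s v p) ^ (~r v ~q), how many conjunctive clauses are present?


A CNF formula is a conjunction of clauses.
Clauses are separated by ^.
Counting the conjuncts: 3 clauses.

3


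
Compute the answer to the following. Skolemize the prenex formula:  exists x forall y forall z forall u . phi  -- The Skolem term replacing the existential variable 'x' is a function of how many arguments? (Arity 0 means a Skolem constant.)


Quantifier prefix: exists x forall y forall z forall u
'x' is existentially quantified at position 1.
No universal quantifiers precede it.
Skolem function arity = 0 (a Skolem constant)

0


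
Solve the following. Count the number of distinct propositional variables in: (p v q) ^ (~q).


Identify each variable that appears in the formula.
Variables found: p, q
Count = 2

2


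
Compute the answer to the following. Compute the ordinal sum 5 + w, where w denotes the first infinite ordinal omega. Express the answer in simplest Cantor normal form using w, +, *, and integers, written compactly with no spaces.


Compute 5 + w.
Ordinal + is associative but NOT commutative; for finite n>0, n + w = w but w + n stays w+n.
Any finite left addend is absorbed by w on the right: 5 + w = w.
Result = w

w


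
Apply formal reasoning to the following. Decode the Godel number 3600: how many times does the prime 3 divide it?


Factorize 3600 by dividing by 3 repeatedly.
Division steps: 3 divides 3600 exactly 2 time(s).
Exponent of 3 = 2

2


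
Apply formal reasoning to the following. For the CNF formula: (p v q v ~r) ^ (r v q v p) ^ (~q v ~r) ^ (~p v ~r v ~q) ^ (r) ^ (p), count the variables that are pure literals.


Check each variable for pure literal status:
p: mixed (not pure)
q: mixed (not pure)
r: mixed (not pure)
Pure literal count = 0

0


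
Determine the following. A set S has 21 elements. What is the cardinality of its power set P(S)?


The power set of a set with n elements has 2^n elements.
|P(S)| = 2^21 = 2097152

2097152


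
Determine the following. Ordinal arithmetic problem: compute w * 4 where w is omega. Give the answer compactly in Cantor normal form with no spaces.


Compute w * 4.
Ordinal * is associative and left-distributive over +, but NOT commutative; for finite n>1, n*w = w but w*n stays w*n.
w * 4 means 4 copies of w concatenated: w*4.
Result = w*4

w*4


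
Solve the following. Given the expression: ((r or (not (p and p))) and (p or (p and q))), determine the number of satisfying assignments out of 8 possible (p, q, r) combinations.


Check all 8 assignments:
p=0, q=0, r=0: 0
p=0, q=0, r=1: 0
p=0, q=1, r=0: 0
p=0, q=1, r=1: 0
p=1, q=0, r=0: 0
p=1, q=0, r=1: 1
p=1, q=1, r=0: 0
p=1, q=1, r=1: 1
Count of True = 2

2


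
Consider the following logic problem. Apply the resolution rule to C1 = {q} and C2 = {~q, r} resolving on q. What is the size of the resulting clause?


Remove q from C1 and ~q from C2.
C1 remainder: {}
C2 remainder: {r}
Union (resolvent): {r}
Resolvent has 1 literal(s).

1


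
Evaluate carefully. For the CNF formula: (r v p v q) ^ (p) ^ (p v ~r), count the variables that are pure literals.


Check each variable for pure literal status:
p: pure positive
q: pure positive
r: mixed (not pure)
Pure literal count = 2

2


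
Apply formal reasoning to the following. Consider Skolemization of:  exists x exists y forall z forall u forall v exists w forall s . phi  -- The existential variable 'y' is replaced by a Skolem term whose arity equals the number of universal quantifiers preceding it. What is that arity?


Quantifier prefix: exists x exists y forall z forall u forall v exists w forall s
'y' is existentially quantified at position 2.
No universal quantifiers precede it.
Skolem function arity = 0 (a Skolem constant)

0


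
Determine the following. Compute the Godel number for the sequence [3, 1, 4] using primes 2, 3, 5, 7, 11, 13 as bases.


Encode each element as an exponent of the corresponding prime:
  2^3 = 8
  3^1 = 3
  5^4 = 625
Product = 8 * 3 * 625 = 15000

15000


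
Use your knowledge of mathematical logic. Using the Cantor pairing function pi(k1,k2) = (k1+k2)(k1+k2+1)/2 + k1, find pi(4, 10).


k1 + k2 = 14
(k1+k2)(k1+k2+1)/2 = 14 * 15 / 2 = 105
pi = 105 + 4 = 109

109


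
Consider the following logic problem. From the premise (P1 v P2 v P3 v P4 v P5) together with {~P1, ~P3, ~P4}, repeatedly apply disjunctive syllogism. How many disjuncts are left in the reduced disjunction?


Original disjuncts (5): P1, P2, P3, P4, P5
Negated (eliminate): ~P1, ~P3, ~P4
Remaining disjuncts: P2, P5
Count = 5 - 3 = 2

2


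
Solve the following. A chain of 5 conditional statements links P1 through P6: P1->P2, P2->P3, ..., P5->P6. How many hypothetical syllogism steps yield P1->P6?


With 5 implications in a chain connecting 6 propositions:
P1->P2, P2->P3, ..., P5->P6
Steps needed = (number of implications) - 1 = 5 - 1 = 4

4


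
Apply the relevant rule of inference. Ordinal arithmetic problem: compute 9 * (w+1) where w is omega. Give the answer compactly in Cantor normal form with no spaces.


Compute 9 * (w+1).
Ordinal * is associative and left-distributive over +, but NOT commutative; for finite n>1, n*w = w but w*n stays w*n.
By left-distributivity: 9 * (w+1) = 9*w + 9*1 = w + 9 = w+9.
Result = w+9

w+9


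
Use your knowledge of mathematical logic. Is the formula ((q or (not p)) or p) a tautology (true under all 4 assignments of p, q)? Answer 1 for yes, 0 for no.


Check all 4 assignments:
p=0, q=0: 1
p=0, q=1: 1
p=1, q=0: 1
p=1, q=1: 1
Satisfying count = 4/4.
Tautology iff count = 4: yes.

1


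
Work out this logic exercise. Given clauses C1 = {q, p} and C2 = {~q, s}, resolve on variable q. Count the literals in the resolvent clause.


Remove q from C1 and ~q from C2.
C1 remainder: {p}
C2 remainder: {s}
Union (resolvent): {p, s}
Resolvent has 2 literal(s).

2


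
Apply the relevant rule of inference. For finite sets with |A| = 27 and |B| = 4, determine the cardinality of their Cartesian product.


The Cartesian product A x B contains all ordered pairs (a, b).
|A x B| = |A| * |B| = 27 * 4 = 108

108


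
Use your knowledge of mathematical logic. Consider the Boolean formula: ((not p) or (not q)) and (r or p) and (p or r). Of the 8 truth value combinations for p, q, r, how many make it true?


Evaluate all 8 assignments for p, q, r:
p=0, q=0, r=0: 0
p=0, q=0, r=1: 1
p=0, q=1, r=0: 0
p=0, q=1, r=1: 1
p=1, q=0, r=0: 1
p=1, q=0, r=1: 1
p=1, q=1, r=0: 0
p=1, q=1, r=1: 0
Satisfying count = 4

4


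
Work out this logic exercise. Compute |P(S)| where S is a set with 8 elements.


The power set of a set with n elements has 2^n elements.
|P(S)| = 2^8 = 256

256


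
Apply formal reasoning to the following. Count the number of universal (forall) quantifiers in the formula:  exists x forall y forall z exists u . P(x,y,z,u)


Quantifier prefix: exists x forall y forall z exists u
Mark each quantifier type:
  E U U E
Universal count = 2, Existential count = 2
Asked for universal (forall) quantifiers: 2

2


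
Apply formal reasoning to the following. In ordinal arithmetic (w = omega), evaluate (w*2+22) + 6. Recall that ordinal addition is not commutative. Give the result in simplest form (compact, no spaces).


Compute (w*2+22) + 6.
Ordinal + is associative but NOT commutative; for finite n>0, n + w = w but w + n stays w+n.
By associativity: (w*2+22) + 6 = w*2 + (22+6) = w*2+28.
Result = w*2+28

w*2+28


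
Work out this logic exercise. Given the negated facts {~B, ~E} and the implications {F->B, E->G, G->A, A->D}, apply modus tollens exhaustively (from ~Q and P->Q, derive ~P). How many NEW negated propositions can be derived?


Initial negated facts: {~B, ~E}
Apply modus tollens to closure:
  ~B and F->B  =>  ~F
Final negated: {~B, ~E, ~F}
New negations: {~F}
Count = 1

1


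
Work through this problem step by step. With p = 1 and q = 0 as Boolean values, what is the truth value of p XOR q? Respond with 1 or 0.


p = 1, q = 0
Operation: p XOR q
Evaluate: 1 XOR 0 = 1

1


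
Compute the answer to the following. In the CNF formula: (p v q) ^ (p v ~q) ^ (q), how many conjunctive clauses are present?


A CNF formula is a conjunction of clauses.
Clauses are separated by ^.
Counting the conjuncts: 3 clauses.

3


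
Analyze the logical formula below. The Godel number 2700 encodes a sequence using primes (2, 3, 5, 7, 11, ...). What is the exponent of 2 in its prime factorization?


Factorize 2700 by dividing by 2 repeatedly.
Division steps: 2 divides 2700 exactly 2 time(s).
Exponent of 2 = 2

2


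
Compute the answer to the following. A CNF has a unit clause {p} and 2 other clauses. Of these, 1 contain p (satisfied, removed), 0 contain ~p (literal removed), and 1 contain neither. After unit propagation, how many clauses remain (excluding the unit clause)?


Satisfied (removed): 1
Shortened (remain): 0
Unchanged (remain): 1
Remaining = 0 + 1 = 1

1


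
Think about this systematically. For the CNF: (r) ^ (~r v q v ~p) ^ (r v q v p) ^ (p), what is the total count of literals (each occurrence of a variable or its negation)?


Counting literals in each clause:
Clause 1: 1 literal(s)
Clause 2: 3 literal(s)
Clause 3: 3 literal(s)
Clause 4: 1 literal(s)
Total = 8

8


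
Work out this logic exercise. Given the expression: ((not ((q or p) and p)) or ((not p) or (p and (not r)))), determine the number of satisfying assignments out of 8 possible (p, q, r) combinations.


Check all 8 assignments:
p=0, q=0, r=0: 1
p=0, q=0, r=1: 1
p=0, q=1, r=0: 1
p=0, q=1, r=1: 1
p=1, q=0, r=0: 1
p=1, q=0, r=1: 0
p=1, q=1, r=0: 1
p=1, q=1, r=1: 0
Count of True = 6

6


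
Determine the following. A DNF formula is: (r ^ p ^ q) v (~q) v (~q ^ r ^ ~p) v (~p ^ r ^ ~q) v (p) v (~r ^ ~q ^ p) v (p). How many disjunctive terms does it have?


A DNF formula is a disjunction of terms (conjunctions).
Terms are separated by v.
Counting the disjuncts: 7 terms.

7


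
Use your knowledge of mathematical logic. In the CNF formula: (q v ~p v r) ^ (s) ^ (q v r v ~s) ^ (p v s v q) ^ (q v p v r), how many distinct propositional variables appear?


Identify each variable that appears in the formula.
Variables found: p, q, r, s
Count = 4

4


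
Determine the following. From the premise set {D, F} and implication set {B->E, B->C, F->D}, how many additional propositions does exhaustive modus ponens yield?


Initial facts: {D, F}
Apply modus ponens to closure:
  (no implication fires)
Final known: {D, F}
New propositions: {(none)}
Count = 0

0


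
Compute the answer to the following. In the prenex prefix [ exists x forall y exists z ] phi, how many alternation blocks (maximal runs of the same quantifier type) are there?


Quantifier-type sequence: E A E  (A=forall, E=exists)
Group into maximal same-type runs:
  Ex1 | Ax1 | Ex1
Number of blocks = 3

3


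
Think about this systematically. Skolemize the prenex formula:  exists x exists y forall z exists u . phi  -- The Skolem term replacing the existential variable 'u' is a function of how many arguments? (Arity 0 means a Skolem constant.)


Quantifier prefix: exists x exists y forall z exists u
'u' is existentially quantified at position 4.
Universal variables preceding it: z
Skolem function arity = 1

1


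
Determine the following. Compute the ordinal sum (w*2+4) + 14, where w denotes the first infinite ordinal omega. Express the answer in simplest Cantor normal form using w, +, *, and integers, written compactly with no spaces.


Compute (w*2+4) + 14.
Ordinal + is associative but NOT commutative; for finite n>0, n + w = w but w + n stays w+n.
By associativity: (w*2+4) + 14 = w*2 + (4+14) = w*2+18.
Result = w*2+18

w*2+18


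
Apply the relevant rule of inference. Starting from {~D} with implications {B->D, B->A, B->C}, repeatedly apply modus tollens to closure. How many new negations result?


Initial negated facts: {~D}
Apply modus tollens to closure:
  ~D and B->D  =>  ~B
Final negated: {~B, ~D}
New negations: {~B}
Count = 1

1


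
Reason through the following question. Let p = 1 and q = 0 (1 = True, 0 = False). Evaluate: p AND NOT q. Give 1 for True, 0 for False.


p = 1, q = 0
Operation: p AND NOT q
Evaluate: 1 AND NOT 0 = 1

1


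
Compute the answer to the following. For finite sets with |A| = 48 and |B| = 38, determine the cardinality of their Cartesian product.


The Cartesian product A x B contains all ordered pairs (a, b).
|A x B| = |A| * |B| = 48 * 38 = 1824

1824


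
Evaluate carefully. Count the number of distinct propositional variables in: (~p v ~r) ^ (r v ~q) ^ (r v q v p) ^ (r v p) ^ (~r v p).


Identify each variable that appears in the formula.
Variables found: p, q, r
Count = 3

3


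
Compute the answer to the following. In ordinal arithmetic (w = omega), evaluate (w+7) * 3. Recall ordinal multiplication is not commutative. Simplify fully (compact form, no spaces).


Compute (w+7) * 3.
Ordinal * is associative and left-distributive over +, but NOT commutative; for finite n>1, n*w = w but w*n stays w*n.
(w+7) * 3 = (w+7) repeated 3 times. Each intermediate +7 is absorbed by the following w; only the last survives: w*3+7.
Result = w*3+7

w*3+7


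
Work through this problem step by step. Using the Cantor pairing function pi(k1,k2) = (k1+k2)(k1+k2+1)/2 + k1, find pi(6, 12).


k1 + k2 = 18
(k1+k2)(k1+k2+1)/2 = 18 * 19 / 2 = 171
pi = 171 + 6 = 177

177


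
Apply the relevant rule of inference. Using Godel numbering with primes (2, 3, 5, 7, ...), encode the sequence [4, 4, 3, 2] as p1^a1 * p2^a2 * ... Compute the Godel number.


Encode each element as an exponent of the corresponding prime:
  2^4 = 16
  3^4 = 81
  5^3 = 125
  7^2 = 49
Product = 16 * 81 * 125 * 49 = 7938000

7938000


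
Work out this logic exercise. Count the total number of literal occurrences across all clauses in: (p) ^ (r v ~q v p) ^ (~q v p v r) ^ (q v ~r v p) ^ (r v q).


Counting literals in each clause:
Clause 1: 1 literal(s)
Clause 2: 3 literal(s)
Clause 3: 3 literal(s)
Clause 4: 3 literal(s)
Clause 5: 2 literal(s)
Total = 12

12


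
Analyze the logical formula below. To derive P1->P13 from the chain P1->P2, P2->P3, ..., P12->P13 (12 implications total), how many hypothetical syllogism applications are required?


With 12 implications in a chain connecting 13 propositions:
P1->P2, P2->P3, ..., P12->P13
Steps needed = (number of implications) - 1 = 12 - 1 = 11

11


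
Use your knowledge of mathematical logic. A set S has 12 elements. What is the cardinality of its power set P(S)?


The power set of a set with n elements has 2^n elements.
|P(S)| = 2^12 = 4096

4096


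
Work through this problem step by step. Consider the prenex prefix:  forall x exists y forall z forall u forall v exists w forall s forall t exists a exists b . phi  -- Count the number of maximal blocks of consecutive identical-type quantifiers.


Quantifier-type sequence: A E A A A E A A E E  (A=forall, E=exists)
Group into maximal same-type runs:
  Ax1 | Ex1 | Ax3 | Ex1 | Ax2 | Ex2
Number of blocks = 6

6


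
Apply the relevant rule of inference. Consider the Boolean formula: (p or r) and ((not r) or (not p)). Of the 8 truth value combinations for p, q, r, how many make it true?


Evaluate all 8 assignments for p, q, r:
p=0, q=0, r=0: 0
p=0, q=0, r=1: 1
p=0, q=1, r=0: 0
p=0, q=1, r=1: 1
p=1, q=0, r=0: 1
p=1, q=0, r=1: 0
p=1, q=1, r=0: 1
p=1, q=1, r=1: 0
Satisfying count = 4

4


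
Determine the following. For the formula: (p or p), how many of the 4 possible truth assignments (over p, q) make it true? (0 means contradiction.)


Check all 4 assignments:
p=0, q=0: 0
p=0, q=1: 0
p=1, q=0: 1
p=1, q=1: 1
Count of True = 2

2


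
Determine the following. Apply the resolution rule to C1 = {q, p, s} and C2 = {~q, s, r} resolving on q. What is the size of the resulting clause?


Remove q from C1 and ~q from C2.
C1 remainder: {p, s}
C2 remainder: {s, r}
Union (resolvent): {p, r, s}
Resolvent has 3 literal(s).

3


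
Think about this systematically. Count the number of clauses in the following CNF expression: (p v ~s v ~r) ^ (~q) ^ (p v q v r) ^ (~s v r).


A CNF formula is a conjunction of clauses.
Clauses are separated by ^.
Counting the conjuncts: 4 clauses.

4


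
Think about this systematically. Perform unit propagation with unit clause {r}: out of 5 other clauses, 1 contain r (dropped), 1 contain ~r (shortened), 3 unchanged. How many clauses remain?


Satisfied (removed): 1
Shortened (remain): 1
Unchanged (remain): 3
Remaining = 1 + 3 = 4

4


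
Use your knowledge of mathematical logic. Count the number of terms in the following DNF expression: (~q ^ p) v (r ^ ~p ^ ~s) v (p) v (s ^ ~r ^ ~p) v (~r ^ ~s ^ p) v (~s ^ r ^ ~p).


A DNF formula is a disjunction of terms (conjunctions).
Terms are separated by v.
Counting the disjuncts: 6 terms.

6


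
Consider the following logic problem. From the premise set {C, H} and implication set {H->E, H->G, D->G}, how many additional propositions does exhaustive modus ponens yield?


Initial facts: {C, H}
Apply modus ponens to closure:
  H and H->E  =>  E
  H and H->G  =>  G
Final known: {C, E, G, H}
New propositions: {E, G}
Count = 2

2


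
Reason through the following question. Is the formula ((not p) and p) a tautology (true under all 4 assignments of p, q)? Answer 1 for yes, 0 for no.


Check all 4 assignments:
p=0, q=0: 0
p=0, q=1: 0
p=1, q=0: 0
p=1, q=1: 0
Satisfying count = 0/4.
Tautology iff count = 4: no.

0


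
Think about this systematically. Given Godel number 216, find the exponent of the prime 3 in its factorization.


Factorize 216 by dividing by 3 repeatedly.
Division steps: 3 divides 216 exactly 3 time(s).
Exponent of 3 = 3

3


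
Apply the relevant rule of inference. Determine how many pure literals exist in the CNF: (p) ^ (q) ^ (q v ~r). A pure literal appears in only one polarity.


Check each variable for pure literal status:
p: pure positive
q: pure positive
r: pure negative
Pure literal count = 3

3


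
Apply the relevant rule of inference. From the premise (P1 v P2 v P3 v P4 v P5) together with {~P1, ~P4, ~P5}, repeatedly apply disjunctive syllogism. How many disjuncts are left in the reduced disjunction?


Original disjuncts (5): P1, P2, P3, P4, P5
Negated (eliminate): ~P1, ~P4, ~P5
Remaining disjuncts: P2, P3
Count = 5 - 3 = 2

2


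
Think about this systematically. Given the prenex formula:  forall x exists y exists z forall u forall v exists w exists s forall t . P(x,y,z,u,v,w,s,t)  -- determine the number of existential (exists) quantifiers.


Quantifier prefix: forall x exists y exists z forall u forall v exists w exists s forall t
Mark each quantifier type:
  U E E U U E E U
Universal count = 4, Existential count = 4
Asked for existential (exists) quantifiers: 4

4


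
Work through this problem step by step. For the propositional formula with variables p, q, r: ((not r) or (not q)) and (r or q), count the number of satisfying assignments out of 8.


Evaluate all 8 assignments for p, q, r:
p=0, q=0, r=0: 0
p=0, q=0, r=1: 1
p=0, q=1, r=0: 1
p=0, q=1, r=1: 0
p=1, q=0, r=0: 0
p=1, q=0, r=1: 1
p=1, q=1, r=0: 1
p=1, q=1, r=1: 0
Satisfying count = 4

4


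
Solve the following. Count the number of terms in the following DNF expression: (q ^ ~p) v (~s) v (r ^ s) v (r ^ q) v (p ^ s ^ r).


A DNF formula is a disjunction of terms (conjunctions).
Terms are separated by v.
Counting the disjuncts: 5 terms.

5


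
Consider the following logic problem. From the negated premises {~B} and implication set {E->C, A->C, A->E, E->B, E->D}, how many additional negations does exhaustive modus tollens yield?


Initial negated facts: {~B}
Apply modus tollens to closure:
  ~B and E->B  =>  ~E
  ~E and A->E  =>  ~A
Final negated: {~A, ~B, ~E}
New negations: {~A, ~E}
Count = 2

2


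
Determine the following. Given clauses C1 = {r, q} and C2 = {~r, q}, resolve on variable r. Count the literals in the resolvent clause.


Remove r from C1 and ~r from C2.
C1 remainder: {q}
C2 remainder: {q}
Union (resolvent): {q}
Resolvent has 1 literal(s).

1


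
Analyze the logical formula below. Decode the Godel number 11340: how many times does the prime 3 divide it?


Factorize 11340 by dividing by 3 repeatedly.
Division steps: 3 divides 11340 exactly 4 time(s).
Exponent of 3 = 4

4


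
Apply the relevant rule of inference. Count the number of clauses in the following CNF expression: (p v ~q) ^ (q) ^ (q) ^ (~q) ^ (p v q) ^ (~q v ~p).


A CNF formula is a conjunction of clauses.
Clauses are separated by ^.
Counting the conjuncts: 6 clauses.

6


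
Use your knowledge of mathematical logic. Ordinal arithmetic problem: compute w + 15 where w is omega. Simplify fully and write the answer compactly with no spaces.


Compute w + 15.
Ordinal + is associative but NOT commutative; for finite n>0, n + w = w but w + n stays w+n.
w + 15 is already in normal form (a successor ordinal beyond w).
Result = w+15

w+15


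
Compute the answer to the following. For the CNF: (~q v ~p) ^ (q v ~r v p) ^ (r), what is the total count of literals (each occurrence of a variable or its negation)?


Counting literals in each clause:
Clause 1: 2 literal(s)
Clause 2: 3 literal(s)
Clause 3: 1 literal(s)
Total = 6

6


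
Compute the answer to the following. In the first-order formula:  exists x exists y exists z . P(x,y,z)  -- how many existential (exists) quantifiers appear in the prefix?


Quantifier prefix: exists x exists y exists z
Mark each quantifier type:
  E E E
Universal count = 0, Existential count = 3
Asked for existential (exists) quantifiers: 3

3


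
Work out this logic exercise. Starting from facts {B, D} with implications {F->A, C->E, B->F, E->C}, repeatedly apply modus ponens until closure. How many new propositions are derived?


Initial facts: {B, D}
Apply modus ponens to closure:
  B and B->F  =>  F
  F and F->A  =>  A
Final known: {A, B, D, F}
New propositions: {A, F}
Count = 2

2


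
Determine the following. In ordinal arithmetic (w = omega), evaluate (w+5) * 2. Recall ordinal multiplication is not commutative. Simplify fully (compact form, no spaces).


Compute (w+5) * 2.
Ordinal * is associative and left-distributive over +, but NOT commutative; for finite n>1, n*w = w but w*n stays w*n.
(w+5) * 2 = (w+5) repeated 2 times. Each intermediate +5 is absorbed by the following w; only the last survives: w*2+5.
Result = w*2+5

w*2+5


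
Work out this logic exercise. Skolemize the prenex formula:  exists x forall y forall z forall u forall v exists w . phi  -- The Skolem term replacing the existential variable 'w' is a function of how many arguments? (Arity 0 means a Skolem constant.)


Quantifier prefix: exists x forall y forall z forall u forall v exists w
'w' is existentially quantified at position 6.
Universal variables preceding it: y, z, u, v
Skolem function arity = 4

4


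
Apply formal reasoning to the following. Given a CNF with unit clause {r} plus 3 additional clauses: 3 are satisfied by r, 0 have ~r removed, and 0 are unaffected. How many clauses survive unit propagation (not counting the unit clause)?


Satisfied (removed): 3
Shortened (remain): 0
Unchanged (remain): 0
Remaining = 0 + 0 = 0

0
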